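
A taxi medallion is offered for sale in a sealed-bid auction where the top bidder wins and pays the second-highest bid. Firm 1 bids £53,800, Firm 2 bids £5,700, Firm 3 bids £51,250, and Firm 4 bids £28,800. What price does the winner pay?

Bids in descending order: Firm 1 £53,800 > Firm 3 £51,250 > Firm 4 £28,800 > Firm 2 £5,700.
Firm 1 is the highest bidder, so Firm 1 wins.
Under the second-price rule, the price is the second-highest bid: £51,250.

The winner pays £51,250.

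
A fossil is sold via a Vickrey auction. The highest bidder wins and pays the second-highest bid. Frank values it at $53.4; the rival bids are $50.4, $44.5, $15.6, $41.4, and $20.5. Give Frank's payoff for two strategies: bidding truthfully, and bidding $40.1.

(a) $3.0  (b) $0.0

The highest competing bid is $50.4.
Bidding truthfully at $53.4: Frank has the top bid, wins, and pays the second-highest bid $50.4. Payoff = $53.4 − $50.4 = $3.0.
Bidding $40.1: the top bid is $50.4 (a rival), so Frank loses. Payoff = $0.0.
Deviating from a truthful bid can only lose payoff in a second-price auction — never gain.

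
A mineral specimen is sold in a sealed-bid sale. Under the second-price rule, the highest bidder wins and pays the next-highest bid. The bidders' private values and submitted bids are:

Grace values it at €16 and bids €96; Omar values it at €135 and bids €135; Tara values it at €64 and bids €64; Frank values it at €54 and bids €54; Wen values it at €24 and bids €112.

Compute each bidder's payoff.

Payoffs: Grace €0, Omar €23, Tara €0, Frank €0, Wen €0.

Bids in descending order: Omar €135; Wen €112; Grace €96; Tara €64; Frank €54.
Omar has the top bid and wins; the price is the second-highest bid, €112.
Omar's payoff = €135 − €112 = €23. All other bidders lose, so their payoff is 0.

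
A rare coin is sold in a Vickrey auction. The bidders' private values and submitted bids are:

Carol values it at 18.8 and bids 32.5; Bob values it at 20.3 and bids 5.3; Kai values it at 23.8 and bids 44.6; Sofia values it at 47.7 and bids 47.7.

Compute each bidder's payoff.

Carol 0.0, Bob 0.0, Kai 0.0, Sofia 3.1.

Bids in descending order: Sofia 47.7; Kai 44.6; Carol 32.5; Bob 5.3.
Sofia has the top bid and wins; the price is the second-highest bid, 44.6.
Sofia's payoff = 47.7 − 44.6 = 3.1. All other bidders lose, so their payoff is 0.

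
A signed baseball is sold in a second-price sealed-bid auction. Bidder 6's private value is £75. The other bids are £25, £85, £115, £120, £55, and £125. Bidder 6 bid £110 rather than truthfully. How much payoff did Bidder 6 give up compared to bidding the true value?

Regret: £0.

The highest competing bid is £125.
Bidding truthfully at £75: the top bid is £125 (a rival), so Bidder 6 loses. Payoff = £0.
Bidding £110: the top bid is £125 (a rival), so Bidder 6 loses. Payoff = £0.
Regret = truthful payoff − actual payoff = £0 − £0 = £0.
The bid only affects whether you win, not the price — here both bids land on the same side of the top rival bid, so the deviation is payoff-neutral.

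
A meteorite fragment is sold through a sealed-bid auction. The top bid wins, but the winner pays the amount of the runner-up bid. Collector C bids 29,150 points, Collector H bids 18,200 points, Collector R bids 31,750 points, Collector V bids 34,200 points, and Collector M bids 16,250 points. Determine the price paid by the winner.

31,750 points

Bids in descending order: Collector V 34,200 points; Collector R 31,750 points; Collector C 29,150 points; Collector H 18,200 points; Collector M 16,250 points.
Collector V has the highest bid, so Collector V wins.
The second-highest bid is 31,750 points, so that is what Collector V pays.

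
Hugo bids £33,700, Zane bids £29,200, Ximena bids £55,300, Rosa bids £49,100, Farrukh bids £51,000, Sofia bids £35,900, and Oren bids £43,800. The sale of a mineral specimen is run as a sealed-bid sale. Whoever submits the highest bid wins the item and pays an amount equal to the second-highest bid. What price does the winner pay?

Bids in descending order: Ximena £55,300, then Farrukh £51,000, then Rosa £49,100, then Oren £43,800, then Sofia £35,900, then Hugo £33,700, then Zane £29,200.
Ximena has the highest bid, so Ximena wins.
The second-highest bid is £51,000, so that is what Ximena pays.

Price paid: £51,000.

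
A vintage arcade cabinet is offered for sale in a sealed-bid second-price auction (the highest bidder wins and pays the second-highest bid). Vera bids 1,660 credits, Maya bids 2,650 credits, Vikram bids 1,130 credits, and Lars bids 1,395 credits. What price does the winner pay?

The winner pays 1,660 credits.

Ordered from highest: Maya 2,650 credits > Vera 1,660 credits > Lars 1,395 credits > Vikram 1,130 credits.
Maya is the highest bidder, so Maya wins.
Under the second-price rule, the price is the second-highest bid: 1,660 credits.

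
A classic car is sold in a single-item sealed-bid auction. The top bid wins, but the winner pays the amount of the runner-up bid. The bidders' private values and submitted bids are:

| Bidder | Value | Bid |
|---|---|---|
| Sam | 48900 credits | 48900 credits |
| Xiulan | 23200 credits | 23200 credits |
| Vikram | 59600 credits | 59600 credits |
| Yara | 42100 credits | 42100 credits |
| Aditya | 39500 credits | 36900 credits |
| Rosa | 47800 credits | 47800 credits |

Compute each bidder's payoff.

Payoffs: Sam 0 credits, Xiulan 0 credits, Vikram 10700 credits, Yara 0 credits, Aditya 0 credits, Rosa 0 credits.

Bids in descending order: Vikram 59600 credits; Sam 48900 credits; Rosa 47800 credits; Yara 42100 credits; Aditya 36900 credits; Xiulan 23200 credits.
Vikram has the top bid and wins; the price is the second-highest bid, 48900 credits.
Vikram's payoff = 59600 credits − 48900 credits = 10700 credits. All other bidders lose, so their payoff is 0.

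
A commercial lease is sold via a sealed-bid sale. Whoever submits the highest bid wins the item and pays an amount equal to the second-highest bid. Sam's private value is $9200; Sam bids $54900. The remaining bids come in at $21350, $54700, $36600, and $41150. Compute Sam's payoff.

Payoff = -$45500.

Highest competing bid: $54700.
Sam's bid $54900 is the highest overall, so Sam wins and pays the second-highest bid, $54700.
Payoff = value − price = $9200 − $54700 = -$45500.
Overbidding won the item at a price above value — truthful bidding would have avoided this loss.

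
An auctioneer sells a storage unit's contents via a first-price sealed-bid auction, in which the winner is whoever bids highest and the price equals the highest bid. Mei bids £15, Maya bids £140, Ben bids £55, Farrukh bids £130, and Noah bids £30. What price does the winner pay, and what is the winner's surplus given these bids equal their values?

Price £140; surplus £0.

Bids in descending order: Maya £140, then Farrukh £130, then Ben £55, then Noah £30, then Mei £15.
Maya is the highest bidder, so Maya wins.
Under the first-price rule, the price is the highest bid: £140.
Surplus = £140 − £140 = £0.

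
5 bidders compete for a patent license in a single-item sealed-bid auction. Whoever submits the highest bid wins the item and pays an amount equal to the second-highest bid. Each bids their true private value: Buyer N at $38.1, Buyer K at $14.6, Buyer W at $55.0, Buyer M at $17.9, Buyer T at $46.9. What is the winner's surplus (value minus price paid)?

$8.1

Sorted high to low: Buyer W $55.0; Buyer T $46.9; Buyer N $38.1; Buyer M $17.9; Buyer K $14.6.
Buyer W wins with the top bid and pays the second-highest, $46.9.
Surplus = $55.0 − $46.9 = $8.1.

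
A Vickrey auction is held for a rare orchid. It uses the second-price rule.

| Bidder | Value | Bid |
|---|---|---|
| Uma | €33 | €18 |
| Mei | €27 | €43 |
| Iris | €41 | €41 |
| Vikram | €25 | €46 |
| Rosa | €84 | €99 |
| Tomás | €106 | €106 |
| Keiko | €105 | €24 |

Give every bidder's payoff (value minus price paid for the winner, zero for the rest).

Ranking the bids: Tomás €106; Rosa €99; Vikram €46; Mei €43; Iris €41; Keiko €24; Uma €18.
Tomás has the top bid and wins; the price is the second-highest bid, €99.
Tomás's payoff = €106 − €99 = €7. All other bidders lose, so their payoff is 0.

Uma €0, Mei €0, Iris €0, Vikram €0, Rosa €0, Tomás €7, Keiko €0.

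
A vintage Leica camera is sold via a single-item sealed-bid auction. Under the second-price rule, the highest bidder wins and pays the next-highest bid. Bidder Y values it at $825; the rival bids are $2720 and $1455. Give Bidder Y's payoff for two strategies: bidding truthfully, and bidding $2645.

Truthful: $0; alternative: $0.

The highest competing bid is $2720.
Bidding truthfully at $825: the top bid is $2720 (a rival), so Bidder Y loses. Payoff = $0.
Bidding $2645: the top bid is $2720 (a rival), so Bidder Y loses. Payoff = $0.
The bid only affects whether you win, not the price — here both bids land on the same side of the top rival bid, so the deviation is payoff-neutral.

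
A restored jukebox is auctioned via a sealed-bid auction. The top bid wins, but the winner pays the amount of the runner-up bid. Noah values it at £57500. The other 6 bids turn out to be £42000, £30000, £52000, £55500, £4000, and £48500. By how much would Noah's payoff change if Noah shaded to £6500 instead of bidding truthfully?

Change in payoff: -£2000.

The highest competing bid is £55500.
Bidding truthfully at £57500: Noah has the top bid, wins, and pays the second-highest bid £55500. Payoff = £57500 − £55500 = £2000.
Bidding £6500: the top bid is £55500 (a rival), so Noah loses. Payoff = £0.
Change = £0 − £2000 = -£2000.
Deviating from a truthful bid can only lose payoff in a second-price auction — never gain.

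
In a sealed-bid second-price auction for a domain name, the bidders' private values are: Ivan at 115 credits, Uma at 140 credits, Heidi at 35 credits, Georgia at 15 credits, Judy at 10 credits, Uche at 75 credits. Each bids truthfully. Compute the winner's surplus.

Surplus = 25 credits.

Ordered from highest: Uma 140 credits > Ivan 115 credits > Uche 75 credits > Heidi 35 credits > Georgia 15 credits > Judy 10 credits.
Uma wins with the top bid and pays the second-highest, 115 credits.
Surplus = 140 credits − 115 credits = 25 credits.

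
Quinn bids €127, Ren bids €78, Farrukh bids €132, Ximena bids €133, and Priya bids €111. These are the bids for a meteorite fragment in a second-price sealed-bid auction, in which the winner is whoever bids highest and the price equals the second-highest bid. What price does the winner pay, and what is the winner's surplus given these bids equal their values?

Ordered from highest: Ximena €133; Farrukh €132; Quinn €127; Priya €111; Ren €78.
Ximena is the highest bidder, so Ximena wins.
Under the second-price rule, the price is the second-highest bid: €132.
Surplus = €133 − €132 = €1.

Price €132; surplus €1.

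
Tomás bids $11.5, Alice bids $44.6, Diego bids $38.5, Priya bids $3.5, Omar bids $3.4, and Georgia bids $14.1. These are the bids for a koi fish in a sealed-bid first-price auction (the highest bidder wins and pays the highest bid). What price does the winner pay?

Bids in descending order: Alice $44.6; Diego $38.5; Georgia $14.1; Tomás $11.5; Priya $3.5; Omar $3.4.
Alice is the highest bidder, so Alice wins.
Under the first-price rule, the price is the highest bid: $44.6.

Price paid: $44.6.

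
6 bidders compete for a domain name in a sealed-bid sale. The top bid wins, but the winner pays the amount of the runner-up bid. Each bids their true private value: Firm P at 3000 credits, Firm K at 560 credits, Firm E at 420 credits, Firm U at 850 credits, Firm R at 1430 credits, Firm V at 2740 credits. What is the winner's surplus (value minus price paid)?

Ranking the bids: Firm P 3000 credits, then Firm V 2740 credits, then Firm R 1430 credits, then Firm U 850 credits, then Firm K 560 credits, then Firm E 420 credits.
Firm P wins with the top bid and pays the second-highest, 2740 credits.
Surplus = 3000 credits − 2740 credits = 260 credits.

260 credits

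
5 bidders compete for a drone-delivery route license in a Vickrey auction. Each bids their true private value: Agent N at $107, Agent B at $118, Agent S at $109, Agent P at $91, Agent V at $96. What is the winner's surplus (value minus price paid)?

Bids in descending order: Agent B $118 > Agent S $109 > Agent N $107 > Agent V $96 > Agent P $91.
Agent B wins with the top bid and pays the second-highest, $109.
Surplus = $118 − $109 = $9.

Winner's surplus: $9.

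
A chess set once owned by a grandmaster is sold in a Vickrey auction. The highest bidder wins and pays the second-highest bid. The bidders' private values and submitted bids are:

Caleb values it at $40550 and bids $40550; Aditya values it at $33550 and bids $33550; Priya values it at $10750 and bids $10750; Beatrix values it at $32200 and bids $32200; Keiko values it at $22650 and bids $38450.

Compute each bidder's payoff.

Payoffs: Caleb $2100, Aditya $0, Priya $0, Beatrix $0, Keiko $0.

Sorted high to low: Caleb $40550 > Keiko $38450 > Aditya $33550 > Beatrix $32200 > Priya $10750.
Caleb has the top bid and wins; the price is the second-highest bid, $38450.
Caleb's payoff = $40550 − $38450 = $2100. All other bidders lose, so their payoff is 0.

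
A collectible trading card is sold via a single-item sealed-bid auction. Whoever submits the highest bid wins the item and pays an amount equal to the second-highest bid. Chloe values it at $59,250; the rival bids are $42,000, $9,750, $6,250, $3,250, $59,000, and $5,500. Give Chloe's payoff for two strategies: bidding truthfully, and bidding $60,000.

Truthful: $250; alternative: $250.

The highest competing bid is $59,000.
Bidding truthfully at $59,250: Chloe has the top bid, wins, and pays the second-highest bid $59,000. Payoff = $59,250 − $59,000 = $250.
Bidding $60,000: Chloe has the top bid, wins, and pays the second-highest bid $59,000. Payoff = $59,250 − $59,000 = $250.
The bid only affects whether you win, not the price — here both bids land on the same side of the top rival bid, so the deviation is payoff-neutral.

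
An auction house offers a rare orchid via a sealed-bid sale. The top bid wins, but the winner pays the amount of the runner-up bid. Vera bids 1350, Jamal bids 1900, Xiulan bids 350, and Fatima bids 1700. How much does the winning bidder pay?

1700

Ranking the bids: Jamal 1900, then Fatima 1700, then Vera 1350, then Xiulan 350.
Jamal has the highest bid, so Jamal wins.
The second-highest bid is 1700, so that is what Jamal pays.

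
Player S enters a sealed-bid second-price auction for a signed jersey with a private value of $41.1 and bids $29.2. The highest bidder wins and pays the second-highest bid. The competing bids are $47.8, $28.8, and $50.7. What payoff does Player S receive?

Highest competing bid: $50.7.
Player S's bid $29.2 is not the highest, so Player S loses, pays nothing, and earns zero payoff.

$0.0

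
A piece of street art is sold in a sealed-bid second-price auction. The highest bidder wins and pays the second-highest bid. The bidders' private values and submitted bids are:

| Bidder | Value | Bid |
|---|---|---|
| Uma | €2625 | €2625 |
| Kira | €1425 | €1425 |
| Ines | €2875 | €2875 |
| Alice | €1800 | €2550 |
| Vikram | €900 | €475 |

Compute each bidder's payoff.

Uma €0, Kira €0, Ines €250, Alice €0, Vikram €0.

Bids in descending order: Ines €2875, then Uma €2625, then Alice €2550, then Kira €1425, then Vikram €475.
Ines has the top bid and wins; the price is the second-highest bid, €2625.
Ines's payoff = €2875 − €2625 = €250. All other bidders lose, so their payoff is 0.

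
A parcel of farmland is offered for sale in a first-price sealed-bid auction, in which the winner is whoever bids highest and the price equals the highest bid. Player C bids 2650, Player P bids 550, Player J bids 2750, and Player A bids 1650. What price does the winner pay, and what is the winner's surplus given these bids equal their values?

The winner pays 2750 for a surplus of 0.

Bids in descending order: Player J 2750 > Player C 2650 > Player A 1650 > Player P 550.
Player J is the highest bidder, so Player J wins.
Under the first-price rule, the price is the highest bid: 2750.
Surplus = 2750 − 2750 = 0.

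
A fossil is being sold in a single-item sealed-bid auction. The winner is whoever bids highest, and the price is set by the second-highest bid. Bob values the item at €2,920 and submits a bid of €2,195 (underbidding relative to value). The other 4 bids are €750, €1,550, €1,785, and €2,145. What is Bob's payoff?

Bob's payoff: €775.

Highest competing bid: €2,145.
Bob's bid €2,195 is the highest overall, so Bob wins and pays the second-highest bid, €2,145.
Payoff = value − price = €2,920 − €2,145 = €775.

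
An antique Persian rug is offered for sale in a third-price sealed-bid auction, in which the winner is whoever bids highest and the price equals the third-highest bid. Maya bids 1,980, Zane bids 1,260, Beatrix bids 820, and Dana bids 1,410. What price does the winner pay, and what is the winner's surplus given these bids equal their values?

Bids in descending order: Maya 1,980 > Dana 1,410 > Zane 1,260 > Beatrix 820.
Maya is the highest bidder, so Maya wins.
Under the third-price rule, the price is the third-highest bid: 1,260.
Surplus = 1,980 − 1,260 = 720.

Price 1,260; surplus 720.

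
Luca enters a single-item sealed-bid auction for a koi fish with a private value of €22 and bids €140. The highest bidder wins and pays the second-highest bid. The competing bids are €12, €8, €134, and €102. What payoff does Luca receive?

Highest competing bid: €134.
Luca's bid €140 is the highest overall, so Luca wins and pays the second-highest bid, €134.
Payoff = value − price = €22 − €134 = -€112.
Overbidding won the item at a price above value — truthful bidding would have avoided this loss.

Luca's payoff: -€112.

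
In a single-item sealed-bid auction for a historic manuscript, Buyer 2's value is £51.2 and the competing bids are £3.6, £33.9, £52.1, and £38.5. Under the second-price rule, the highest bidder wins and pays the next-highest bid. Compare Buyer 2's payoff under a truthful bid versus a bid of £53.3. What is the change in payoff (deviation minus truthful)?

The highest competing bid is £52.1.
Bidding truthfully at £51.2: the top bid is £52.1 (a rival), so Buyer 2 loses. Payoff = £0.0.
Bidding £53.3: Buyer 2 has the top bid, wins, and pays the second-highest bid £52.1. Payoff = £51.2 − £52.1 = -£0.9.
Change = -£0.9 − £0.0 = -£0.9.

Payoff change: -£0.9.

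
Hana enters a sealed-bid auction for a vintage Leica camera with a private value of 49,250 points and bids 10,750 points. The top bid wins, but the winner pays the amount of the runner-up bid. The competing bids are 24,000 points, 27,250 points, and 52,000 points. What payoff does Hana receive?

Highest competing bid: 52,000 points.
Hana's bid 10,750 points is not the highest, so Hana loses, pays nothing, and earns zero payoff.

0 points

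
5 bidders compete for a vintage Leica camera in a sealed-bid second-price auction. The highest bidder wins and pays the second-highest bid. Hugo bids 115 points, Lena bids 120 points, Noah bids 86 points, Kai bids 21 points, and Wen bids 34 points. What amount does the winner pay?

Price paid: 115 points.

Sorted high to low: Lena 120 points; Hugo 115 points; Noah 86 points; Wen 34 points; Kai 21 points.
Lena has the highest bid, so Lena wins.
The second-highest bid is 115 points, so that is what Lena pays.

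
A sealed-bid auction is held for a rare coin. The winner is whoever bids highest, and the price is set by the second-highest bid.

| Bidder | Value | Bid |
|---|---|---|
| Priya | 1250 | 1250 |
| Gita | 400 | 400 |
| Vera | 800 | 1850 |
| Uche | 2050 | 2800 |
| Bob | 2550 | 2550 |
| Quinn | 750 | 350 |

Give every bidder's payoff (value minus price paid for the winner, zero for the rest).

Ordered from highest: Uche 2800; Bob 2550; Vera 1850; Priya 1250; Gita 400; Quinn 350.
Uche has the top bid and wins; the price is the second-highest bid, 2550.
Uche's payoff = 2050 − 2550 = -500. All other bidders lose, so their payoff is 0.

Payoffs: Priya 0, Gita 0, Vera 0, Uche -500, Bob 0, Quinn 0.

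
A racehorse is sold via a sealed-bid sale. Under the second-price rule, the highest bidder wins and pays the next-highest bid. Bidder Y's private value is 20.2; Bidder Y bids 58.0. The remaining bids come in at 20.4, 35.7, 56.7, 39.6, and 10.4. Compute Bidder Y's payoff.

Bidder Y's payoff: -36.5.

Highest competing bid: 56.7.
Bidder Y's bid 58.0 is the highest overall, so Bidder Y wins and pays the second-highest bid, 56.7.
Payoff = value − price = 20.2 − 56.7 = -36.5.
Overbidding won the item at a price above value — truthful bidding would have avoided this loss.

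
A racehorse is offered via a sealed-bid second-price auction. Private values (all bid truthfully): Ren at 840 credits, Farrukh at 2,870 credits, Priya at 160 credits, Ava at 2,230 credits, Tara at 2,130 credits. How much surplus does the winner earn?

Surplus = 640 credits.

Ranking the bids: Farrukh 2,870 credits, then Ava 2,230 credits, then Tara 2,130 credits, then Ren 840 credits, then Priya 160 credits.
Farrukh wins with the top bid and pays the second-highest, 2,230 credits.
Surplus = 2,870 credits − 2,230 credits = 640 credits.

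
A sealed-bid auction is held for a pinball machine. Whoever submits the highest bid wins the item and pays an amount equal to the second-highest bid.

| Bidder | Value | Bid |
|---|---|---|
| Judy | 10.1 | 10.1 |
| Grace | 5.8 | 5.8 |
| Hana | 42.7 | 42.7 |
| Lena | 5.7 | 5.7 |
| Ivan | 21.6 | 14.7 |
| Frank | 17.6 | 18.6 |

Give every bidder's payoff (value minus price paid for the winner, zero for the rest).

Ranking the bids: Hana 42.7, then Frank 18.6, then Ivan 14.7, then Judy 10.1, then Grace 5.8, then Lena 5.7.
Hana has the top bid and wins; the price is the second-highest bid, 18.6.
Hana's payoff = 42.7 − 18.6 = 24.1. All other bidders lose, so their payoff is 0.

Judy 0.0, Grace 0.0, Hana 24.1, Lena 0.0, Ivan 0.0, Frank 0.0.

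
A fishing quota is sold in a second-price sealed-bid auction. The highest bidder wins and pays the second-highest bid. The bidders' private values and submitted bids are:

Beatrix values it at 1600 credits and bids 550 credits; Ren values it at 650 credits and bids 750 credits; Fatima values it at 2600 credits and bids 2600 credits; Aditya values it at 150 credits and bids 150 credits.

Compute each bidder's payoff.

Sorted high to low: Fatima 2600 credits, then Ren 750 credits, then Beatrix 550 credits, then Aditya 150 credits.
Fatima has the top bid and wins; the price is the second-highest bid, 750 credits.
Fatima's payoff = 2600 credits − 750 credits = 1850 credits. All other bidders lose, so their payoff is 0.

Payoffs: Beatrix 0 credits, Ren 0 credits, Fatima 1850 credits, Aditya 0 credits.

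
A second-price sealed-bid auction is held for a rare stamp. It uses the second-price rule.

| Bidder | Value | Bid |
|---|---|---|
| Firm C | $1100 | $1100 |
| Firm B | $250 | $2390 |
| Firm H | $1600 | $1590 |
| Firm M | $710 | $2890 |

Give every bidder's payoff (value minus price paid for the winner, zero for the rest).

Firm C $0, Firm B $0, Firm H $0, Firm M -$1680.

Ranking the bids: Firm M $2890; Firm B $2390; Firm H $1590; Firm C $1100.
Firm M has the top bid and wins; the price is the second-highest bid, $2390.
Firm M's payoff = $710 − $2390 = -$1680. All other bidders lose, so their payoff is 0.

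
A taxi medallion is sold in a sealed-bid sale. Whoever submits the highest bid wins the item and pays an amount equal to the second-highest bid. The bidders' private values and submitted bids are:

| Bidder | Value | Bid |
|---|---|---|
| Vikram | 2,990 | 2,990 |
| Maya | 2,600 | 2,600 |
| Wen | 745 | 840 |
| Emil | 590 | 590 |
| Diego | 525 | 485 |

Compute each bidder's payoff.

Payoffs: Vikram 390, Maya 0, Wen 0, Emil 0, Diego 0.

Ordered from highest: Vikram 2,990, then Maya 2,600, then Wen 840, then Emil 590, then Diego 485.
Vikram has the top bid and wins; the price is the second-highest bid, 2,600.
Vikram's payoff = 2,990 − 2,600 = 390. All other bidders lose, so their payoff is 0.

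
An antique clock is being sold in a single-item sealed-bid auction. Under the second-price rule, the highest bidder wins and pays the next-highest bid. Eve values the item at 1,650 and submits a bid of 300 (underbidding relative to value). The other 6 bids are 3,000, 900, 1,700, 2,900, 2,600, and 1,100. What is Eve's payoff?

Highest competing bid: 3,000.
Eve's bid 300 is not the highest, so Eve loses, pays nothing, and earns zero payoff.

0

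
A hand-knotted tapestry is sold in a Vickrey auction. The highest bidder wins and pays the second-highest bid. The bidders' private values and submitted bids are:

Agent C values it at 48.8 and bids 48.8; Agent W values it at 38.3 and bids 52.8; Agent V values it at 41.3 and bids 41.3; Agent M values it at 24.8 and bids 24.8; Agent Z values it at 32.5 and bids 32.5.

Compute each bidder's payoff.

Payoffs: Agent C 0.0, Agent W -10.5, Agent V 0.0, Agent M 0.0, Agent Z 0.0.

Sorted high to low: Agent W 52.8 > Agent C 48.8 > Agent V 41.3 > Agent Z 32.5 > Agent M 24.8.
Agent W has the top bid and wins; the price is the second-highest bid, 48.8.
Agent W's payoff = 38.3 − 48.8 = -10.5. All other bidders lose, so their payoff is 0.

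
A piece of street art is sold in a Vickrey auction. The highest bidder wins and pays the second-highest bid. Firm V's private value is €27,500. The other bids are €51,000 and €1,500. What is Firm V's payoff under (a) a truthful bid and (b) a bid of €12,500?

Truthful: €0; alternative: €0.

The highest competing bid is €51,000.
Bidding truthfully at €27,500: the top bid is €51,000 (a rival), so Firm V loses. Payoff = €0.
Bidding €12,500: the top bid is €51,000 (a rival), so Firm V loses. Payoff = €0.
The bid only affects whether you win, not the price — here both bids land on the same side of the top rival bid, so the deviation is payoff-neutral.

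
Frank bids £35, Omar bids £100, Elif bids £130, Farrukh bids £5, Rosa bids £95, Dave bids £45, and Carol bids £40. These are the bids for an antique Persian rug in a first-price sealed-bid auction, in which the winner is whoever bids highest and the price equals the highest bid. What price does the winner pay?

Ordered from highest: Elif £130 > Omar £100 > Rosa £95 > Dave £45 > Carol £40 > Frank £35 > Farrukh £5.
Elif is the highest bidder, so Elif wins.
Under the first-price rule, the price is the highest bid: £130.

The winner pays £130.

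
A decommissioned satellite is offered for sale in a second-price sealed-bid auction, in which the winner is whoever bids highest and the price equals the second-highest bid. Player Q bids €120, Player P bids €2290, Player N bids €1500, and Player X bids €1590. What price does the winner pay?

The winner pays €1590.

Ranking the bids: Player P €2290, then Player X €1590, then Player N €1500, then Player Q €120.
Player P is the highest bidder, so Player P wins.
Under the second-price rule, the price is the second-highest bid: €1590.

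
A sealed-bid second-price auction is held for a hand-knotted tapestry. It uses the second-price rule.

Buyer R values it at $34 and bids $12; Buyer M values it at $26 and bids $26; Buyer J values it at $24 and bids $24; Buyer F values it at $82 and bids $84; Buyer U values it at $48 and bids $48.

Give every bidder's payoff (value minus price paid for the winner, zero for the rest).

Sorted high to low: Buyer F $84, then Buyer U $48, then Buyer M $26, then Buyer J $24, then Buyer R $12.
Buyer F has the top bid and wins; the price is the second-highest bid, $48.
Buyer F's payoff = $82 − $48 = $34. All other bidders lose, so their payoff is 0.

Buyer R $0, Buyer M $0, Buyer J $0, Buyer F $34, Buyer U $0.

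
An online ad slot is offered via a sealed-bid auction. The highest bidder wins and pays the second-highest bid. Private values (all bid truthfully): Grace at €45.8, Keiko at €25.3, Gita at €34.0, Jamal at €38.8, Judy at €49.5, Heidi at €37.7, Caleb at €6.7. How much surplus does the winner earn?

Bids in descending order: Judy €49.5; Grace €45.8; Jamal €38.8; Heidi €37.7; Gita €34.0; Keiko €25.3; Caleb €6.7.
Judy wins with the top bid and pays the second-highest, €45.8.
Surplus = €49.5 − €45.8 = €3.7.

€3.7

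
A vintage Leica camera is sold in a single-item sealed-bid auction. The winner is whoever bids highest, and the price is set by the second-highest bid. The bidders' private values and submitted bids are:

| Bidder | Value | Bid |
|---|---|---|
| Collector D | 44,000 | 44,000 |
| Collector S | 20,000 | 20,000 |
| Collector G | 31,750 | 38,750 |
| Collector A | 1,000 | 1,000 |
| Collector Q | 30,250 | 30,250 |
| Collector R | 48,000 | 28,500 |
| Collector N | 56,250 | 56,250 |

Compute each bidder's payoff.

Payoffs: Collector D 0, Collector S 0, Collector G 0, Collector A 0, Collector Q 0, Collector R 0, Collector N 12,250.

Ranking the bids: Collector N 56,250 > Collector D 44,000 > Collector G 38,750 > Collector Q 30,250 > Collector R 28,500 > Collector S 20,000 > Collector A 1,000.
Collector N has the top bid and wins; the price is the second-highest bid, 44,000.
Collector N's payoff = 56,250 − 44,000 = 12,250. All other bidders lose, so their payoff is 0.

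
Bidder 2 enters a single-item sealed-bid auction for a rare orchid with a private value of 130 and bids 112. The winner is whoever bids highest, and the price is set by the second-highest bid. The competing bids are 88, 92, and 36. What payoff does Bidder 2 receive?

Highest competing bid: 92.
Bidder 2's bid 112 is the highest overall, so Bidder 2 wins and pays the second-highest bid, 92.
Payoff = value − price = 130 − 92 = 38.

The bidder's payoff: 38.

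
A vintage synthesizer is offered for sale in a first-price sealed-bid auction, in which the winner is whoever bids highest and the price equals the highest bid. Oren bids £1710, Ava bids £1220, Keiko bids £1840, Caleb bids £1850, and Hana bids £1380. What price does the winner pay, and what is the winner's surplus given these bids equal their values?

The winner pays £1850 for a surplus of £0.

Sorted high to low: Caleb £1850; Keiko £1840; Oren £1710; Hana £1380; Ava £1220.
Caleb is the highest bidder, so Caleb wins.
Under the first-price rule, the price is the highest bid: £1850.
Surplus = £1850 − £1850 = £0.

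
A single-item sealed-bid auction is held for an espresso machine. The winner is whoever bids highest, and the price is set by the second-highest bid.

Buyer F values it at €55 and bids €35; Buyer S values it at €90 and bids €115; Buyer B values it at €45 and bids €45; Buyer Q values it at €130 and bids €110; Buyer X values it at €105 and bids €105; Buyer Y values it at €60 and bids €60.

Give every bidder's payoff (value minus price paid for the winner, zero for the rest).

Sorted high to low: Buyer S €115; Buyer Q €110; Buyer X €105; Buyer Y €60; Buyer B €45; Buyer F €35.
Buyer S has the top bid and wins; the price is the second-highest bid, €110.
Buyer S's payoff = €90 − €110 = -€20. All other bidders lose, so their payoff is 0.

Buyer F €0, Buyer S -€20, Buyer B €0, Buyer Q €0, Buyer X €0, Buyer Y €0.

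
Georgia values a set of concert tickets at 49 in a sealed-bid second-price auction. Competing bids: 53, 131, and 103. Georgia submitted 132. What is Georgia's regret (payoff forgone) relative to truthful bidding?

The highest competing bid is 131.
Bidding truthfully at 49: the top bid is 131 (a rival), so Georgia loses. Payoff = 0.
Bidding 132: Georgia has the top bid, wins, and pays the second-highest bid 131. Payoff = 49 − 131 = -82.
Regret = truthful payoff − actual payoff = 0 − -82 = 82.
This is the dominant-strategy logic: truthful bidding weakly beats any alternative.

82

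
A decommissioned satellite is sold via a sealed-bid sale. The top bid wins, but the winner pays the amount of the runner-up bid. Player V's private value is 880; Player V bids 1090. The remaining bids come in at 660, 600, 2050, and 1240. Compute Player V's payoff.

Payoff = 0.

Highest competing bid: 2050.
Player V's bid 1090 is not the highest, so Player V loses, pays nothing, and earns zero payoff.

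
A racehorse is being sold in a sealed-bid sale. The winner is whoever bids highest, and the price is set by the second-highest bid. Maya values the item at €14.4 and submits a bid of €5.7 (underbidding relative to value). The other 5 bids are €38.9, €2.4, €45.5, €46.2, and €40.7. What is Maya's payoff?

Highest competing bid: €46.2.
Maya's bid €5.7 is not the highest, so Maya loses, pays nothing, and earns zero payoff.

€0.0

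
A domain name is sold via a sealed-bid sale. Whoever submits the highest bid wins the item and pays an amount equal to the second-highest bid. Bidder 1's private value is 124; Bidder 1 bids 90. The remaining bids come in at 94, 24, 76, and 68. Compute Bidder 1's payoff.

The bidder's payoff: 0.

Highest competing bid: 94.
Bidder 1's bid 90 is not the highest, so Bidder 1 loses, pays nothing, and earns zero payoff.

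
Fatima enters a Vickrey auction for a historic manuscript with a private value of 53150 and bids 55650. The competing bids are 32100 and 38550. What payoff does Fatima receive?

Payoff = 14600.

Highest competing bid: 38550.
Fatima's bid 55650 is the highest overall, so Fatima wins and pays the second-highest bid, 38550.
Payoff = value − price = 53150 − 38550 = 14600.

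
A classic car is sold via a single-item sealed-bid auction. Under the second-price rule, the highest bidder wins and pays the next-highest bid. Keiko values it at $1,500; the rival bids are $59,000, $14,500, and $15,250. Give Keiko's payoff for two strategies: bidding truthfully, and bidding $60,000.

The highest competing bid is $59,000.
Bidding truthfully at $1,500: the top bid is $59,000 (a rival), so Keiko loses. Payoff = $0.
Bidding $60,000: Keiko has the top bid, wins, and pays the second-highest bid $59,000. Payoff = $1,500 − $59,000 = -$57,500.

Truthful: $0; alternative: -$57,500.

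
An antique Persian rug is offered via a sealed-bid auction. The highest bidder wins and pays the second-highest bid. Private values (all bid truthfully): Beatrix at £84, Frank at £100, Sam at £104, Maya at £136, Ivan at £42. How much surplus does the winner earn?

£32

Sorted high to low: Maya £136; Sam £104; Frank £100; Beatrix £84; Ivan £42.
Maya wins with the top bid and pays the second-highest, £104.
Surplus = £136 − £104 = £32.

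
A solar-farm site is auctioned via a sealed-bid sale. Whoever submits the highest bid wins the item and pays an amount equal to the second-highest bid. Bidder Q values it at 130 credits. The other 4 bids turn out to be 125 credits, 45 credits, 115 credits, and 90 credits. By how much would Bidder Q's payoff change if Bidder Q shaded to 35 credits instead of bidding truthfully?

The highest competing bid is 125 credits.
Bidding truthfully at 130 credits: Bidder Q has the top bid, wins, and pays the second-highest bid 125 credits. Payoff = 130 credits − 125 credits = 5 credits.
Bidding 35 credits: the top bid is 125 credits (a rival), so Bidder Q loses. Payoff = 0 credits.
Change = 0 credits − 5 credits = -5 credits.
This is the dominant-strategy logic: truthful bidding weakly beats any alternative.

-5 credits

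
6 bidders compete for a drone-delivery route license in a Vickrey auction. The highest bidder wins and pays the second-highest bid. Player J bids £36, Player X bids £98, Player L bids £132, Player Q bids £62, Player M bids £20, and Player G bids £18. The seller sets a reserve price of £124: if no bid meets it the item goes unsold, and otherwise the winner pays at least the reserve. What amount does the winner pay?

Ordered from highest: Player L £132 > Player X £98 > Player Q £62 > Player J £36 > Player M £20 > Player G £18.
Player L has the highest bid, so Player L wins.
The second-highest bid is £98, but the reserve £124 is higher, so the price is the reserve.

Price paid: £124.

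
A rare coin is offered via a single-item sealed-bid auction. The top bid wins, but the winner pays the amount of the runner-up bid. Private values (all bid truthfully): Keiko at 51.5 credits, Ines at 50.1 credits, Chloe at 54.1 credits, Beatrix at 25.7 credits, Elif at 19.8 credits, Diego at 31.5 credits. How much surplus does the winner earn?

Surplus = 2.6 credits.

Ordered from highest: Chloe 54.1 credits > Keiko 51.5 credits > Ines 50.1 credits > Diego 31.5 credits > Beatrix 25.7 credits > Elif 19.8 credits.
Chloe wins with the top bid and pays the second-highest, 51.5 credits.
Surplus = 54.1 credits − 51.5 credits = 2.6 credits.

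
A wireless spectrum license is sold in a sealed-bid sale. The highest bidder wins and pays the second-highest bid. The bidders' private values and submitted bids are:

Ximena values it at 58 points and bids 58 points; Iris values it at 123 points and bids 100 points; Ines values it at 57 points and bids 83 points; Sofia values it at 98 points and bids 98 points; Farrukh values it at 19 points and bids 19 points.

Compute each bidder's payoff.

Sorted high to low: Iris 100 points; Sofia 98 points; Ines 83 points; Ximena 58 points; Farrukh 19 points.
Iris has the top bid and wins; the price is the second-highest bid, 98 points.
Iris's payoff = 123 points − 98 points = 25 points. All other bidders lose, so their payoff is 0.

Ximena 0 points, Iris 25 points, Ines 0 points, Sofia 0 points, Farrukh 0 points.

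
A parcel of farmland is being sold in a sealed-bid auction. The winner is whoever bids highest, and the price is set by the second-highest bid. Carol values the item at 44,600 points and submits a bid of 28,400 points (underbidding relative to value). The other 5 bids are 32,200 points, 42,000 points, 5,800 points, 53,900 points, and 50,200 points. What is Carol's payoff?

Highest competing bid: 53,900 points.
Carol's bid 28,400 points is not the highest, so Carol loses, pays nothing, and earns zero payoff.

Payoff = 0 points.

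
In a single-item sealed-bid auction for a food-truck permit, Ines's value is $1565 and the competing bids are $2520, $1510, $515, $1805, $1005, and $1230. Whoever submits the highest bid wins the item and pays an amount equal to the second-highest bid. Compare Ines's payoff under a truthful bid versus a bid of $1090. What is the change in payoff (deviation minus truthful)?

$0

The highest competing bid is $2520.
Bidding truthfully at $1565: the top bid is $2520 (a rival), so Ines loses. Payoff = $0.
Bidding $1090: the top bid is $2520 (a rival), so Ines loses. Payoff = $0.
Change = $0 − $0 = $0.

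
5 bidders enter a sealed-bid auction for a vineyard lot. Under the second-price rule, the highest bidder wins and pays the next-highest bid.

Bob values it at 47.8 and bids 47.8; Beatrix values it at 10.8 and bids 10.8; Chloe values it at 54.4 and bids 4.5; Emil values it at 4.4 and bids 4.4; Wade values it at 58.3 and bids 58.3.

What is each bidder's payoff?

Payoffs: Bob 0.0, Beatrix 0.0, Chloe 0.0, Emil 0.0, Wade 10.5.

Ordered from highest: Wade 58.3; Bob 47.8; Beatrix 10.8; Chloe 4.5; Emil 4.4.
Wade has the top bid and wins; the price is the second-highest bid, 47.8.
Wade's payoff = 58.3 − 47.8 = 10.5. All other bidders lose, so their payoff is 0.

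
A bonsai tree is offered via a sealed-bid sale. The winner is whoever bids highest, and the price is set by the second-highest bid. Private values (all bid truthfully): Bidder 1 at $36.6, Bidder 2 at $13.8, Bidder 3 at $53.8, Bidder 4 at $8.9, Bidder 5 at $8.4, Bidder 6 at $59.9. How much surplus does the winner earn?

Sorted high to low: Bidder 6 $59.9 > Bidder 3 $53.8 > Bidder 1 $36.6 > Bidder 2 $13.8 > Bidder 4 $8.9 > Bidder 5 $8.4.
Bidder 6 wins with the top bid and pays the second-highest, $53.8.
Surplus = $59.9 − $53.8 = $6.1.

$6.1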